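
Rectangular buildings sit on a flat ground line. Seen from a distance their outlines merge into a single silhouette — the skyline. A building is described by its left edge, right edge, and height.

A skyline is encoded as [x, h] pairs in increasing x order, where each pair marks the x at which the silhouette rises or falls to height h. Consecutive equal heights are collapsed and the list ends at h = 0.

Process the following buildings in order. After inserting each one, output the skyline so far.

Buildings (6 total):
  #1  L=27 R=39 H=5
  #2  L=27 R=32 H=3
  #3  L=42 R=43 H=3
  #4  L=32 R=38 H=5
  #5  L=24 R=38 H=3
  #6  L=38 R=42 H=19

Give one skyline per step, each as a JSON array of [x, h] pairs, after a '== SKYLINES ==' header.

== SKYLINES ==
[[27,5],[39,0]]
[[27,5],[39,0]]
[[27,5],[39,0],[42,3],[43,0]]
[[27,5],[39,0],[42,3],[43,0]]
[[24,3],[27,5],[39,0],[42,3],[43,0]]
[[24,3],[27,5],[38,19],[42,3],[43,0]]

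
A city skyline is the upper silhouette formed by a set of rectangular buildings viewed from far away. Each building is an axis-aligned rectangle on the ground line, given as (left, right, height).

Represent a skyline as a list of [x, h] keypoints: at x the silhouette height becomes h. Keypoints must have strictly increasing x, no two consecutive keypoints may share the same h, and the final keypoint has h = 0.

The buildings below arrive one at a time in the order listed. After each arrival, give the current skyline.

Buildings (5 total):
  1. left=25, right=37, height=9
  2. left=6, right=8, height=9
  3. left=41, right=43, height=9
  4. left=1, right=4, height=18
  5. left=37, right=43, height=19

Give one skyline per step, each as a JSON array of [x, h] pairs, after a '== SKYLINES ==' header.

== SKYLINES ==
[[25,9],[37,0]]
[[6,9],[8,0],[25,9],[37,0]]
[[6,9],[8,0],[25,9],[37,0],[41,9],[43,0]]
[[1,18],[4,0],[6,9],[8,0],[25,9],[37,0],[41,9],[43,0]]
[[1,18],[4,0],[6,9],[8,0],[25,9],[37,19],[43,0]]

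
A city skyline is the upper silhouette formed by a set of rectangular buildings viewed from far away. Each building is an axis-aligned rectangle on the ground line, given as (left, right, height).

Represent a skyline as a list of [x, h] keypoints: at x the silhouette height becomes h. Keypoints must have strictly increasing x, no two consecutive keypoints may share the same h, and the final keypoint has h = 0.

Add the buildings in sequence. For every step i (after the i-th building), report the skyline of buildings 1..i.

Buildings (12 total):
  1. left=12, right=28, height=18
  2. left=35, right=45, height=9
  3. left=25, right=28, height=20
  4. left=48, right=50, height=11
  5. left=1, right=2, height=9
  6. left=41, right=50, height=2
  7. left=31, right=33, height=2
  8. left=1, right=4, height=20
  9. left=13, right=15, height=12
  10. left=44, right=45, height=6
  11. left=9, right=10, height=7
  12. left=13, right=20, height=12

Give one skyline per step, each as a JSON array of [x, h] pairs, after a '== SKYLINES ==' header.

== SKYLINES ==
[[12,18],[28,0]]
[[12,18],[28,0],[35,9],[45,0]]
[[12,18],[25,20],[28,0],[35,9],[45,0]]
[[12,18],[25,20],[28,0],[35,9],[45,0],[48,11],[50,0]]
[[1,9],[2,0],[12,18],[25,20],[28,0],[35,9],[45,0],[48,11],[50,0]]
[[1,9],[2,0],[12,18],[25,20],[28,0],[35,9],[45,2],[48,11],[50,0]]
[[1,9],[2,0],[12,18],[25,20],[28,0],[31,2],[33,0],[35,9],[45,2],[48,11],[50,0]]
[[1,20],[4,0],[12,18],[25,20],[28,0],[31,2],[33,0],[35,9],[45,2],[48,11],[50,0]]
[[1,20],[4,0],[12,18],[25,20],[28,0],[31,2],[33,0],[35,9],[45,2],[48,11],[50,0]]
[[1,20],[4,0],[12,18],[25,20],[28,0],[31,2],[33,0],[35,9],[45,2],[48,11],[50,0]]
[[1,20],[4,0],[9,7],[10,0],[12,18],[25,20],[28,0],[31,2],[33,0],[35,9],[45,2],[48,11],[50,0]]
[[1,20],[4,0],[9,7],[10,0],[12,18],[25,20],[28,0],[31,2],[33,0],[35,9],[45,2],[48,11],[50,0]]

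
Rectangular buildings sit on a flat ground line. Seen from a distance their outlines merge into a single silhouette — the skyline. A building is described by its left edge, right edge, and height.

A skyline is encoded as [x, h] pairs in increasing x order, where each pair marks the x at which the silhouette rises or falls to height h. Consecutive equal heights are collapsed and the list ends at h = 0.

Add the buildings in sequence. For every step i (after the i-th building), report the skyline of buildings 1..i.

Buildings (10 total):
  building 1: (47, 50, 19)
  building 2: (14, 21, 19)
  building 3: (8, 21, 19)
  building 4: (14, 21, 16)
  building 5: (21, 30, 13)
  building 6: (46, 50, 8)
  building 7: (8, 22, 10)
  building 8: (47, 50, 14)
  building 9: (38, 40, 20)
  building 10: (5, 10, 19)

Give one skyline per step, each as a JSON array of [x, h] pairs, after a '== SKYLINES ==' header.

== SKYLINES ==
[[47,19],[50,0]]
[[14,19],[21,0],[47,19],[50,0]]
[[8,19],[21,0],[47,19],[50,0]]
[[8,19],[21,0],[47,19],[50,0]]
[[8,19],[21,13],[30,0],[47,19],[50,0]]
[[8,19],[21,13],[30,0],[46,8],[47,19],[50,0]]
[[8,19],[21,13],[30,0],[46,8],[47,19],[50,0]]
[[8,19],[21,13],[30,0],[46,8],[47,19],[50,0]]
[[8,19],[21,13],[30,0],[38,20],[40,0],[46,8],[47,19],[50,0]]
[[5,19],[21,13],[30,0],[38,20],[40,0],[46,8],[47,19],[50,0]]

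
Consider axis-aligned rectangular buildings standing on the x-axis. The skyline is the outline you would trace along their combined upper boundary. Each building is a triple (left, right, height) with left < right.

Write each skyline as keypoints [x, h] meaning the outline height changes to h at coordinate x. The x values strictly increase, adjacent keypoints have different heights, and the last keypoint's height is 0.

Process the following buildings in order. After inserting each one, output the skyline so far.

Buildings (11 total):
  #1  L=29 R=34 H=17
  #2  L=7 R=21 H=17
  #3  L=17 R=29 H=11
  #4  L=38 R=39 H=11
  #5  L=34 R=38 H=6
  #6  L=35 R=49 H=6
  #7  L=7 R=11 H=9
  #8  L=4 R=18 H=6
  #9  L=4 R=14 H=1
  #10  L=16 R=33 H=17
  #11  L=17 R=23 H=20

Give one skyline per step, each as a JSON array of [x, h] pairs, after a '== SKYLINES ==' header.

== SKYLINES ==
[[29,17],[34,0]]
[[7,17],[21,0],[29,17],[34,0]]
[[7,17],[21,11],[29,17],[34,0]]
[[7,17],[21,11],[29,17],[34,0],[38,11],[39,0]]
[[7,17],[21,11],[29,17],[34,6],[38,11],[39,0]]
[[7,17],[21,11],[29,17],[34,6],[38,11],[39,6],[49,0]]
[[7,17],[21,11],[29,17],[34,6],[38,11],[39,6],[49,0]]
[[4,6],[7,17],[21,11],[29,17],[34,6],[38,11],[39,6],[49,0]]
[[4,6],[7,17],[21,11],[29,17],[34,6],[38,11],[39,6],[49,0]]
[[4,6],[7,17],[34,6],[38,11],[39,6],[49,0]]
[[4,6],[7,17],[17,20],[23,17],[34,6],[38,11],[39,6],[49,0]]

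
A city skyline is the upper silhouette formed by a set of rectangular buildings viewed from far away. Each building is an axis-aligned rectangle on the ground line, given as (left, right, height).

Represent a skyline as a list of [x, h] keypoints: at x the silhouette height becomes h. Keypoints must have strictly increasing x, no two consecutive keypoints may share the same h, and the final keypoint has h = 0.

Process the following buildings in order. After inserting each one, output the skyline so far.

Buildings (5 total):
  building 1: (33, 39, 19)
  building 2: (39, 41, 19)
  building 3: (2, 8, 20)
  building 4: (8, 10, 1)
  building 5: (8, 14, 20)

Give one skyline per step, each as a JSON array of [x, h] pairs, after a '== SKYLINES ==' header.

== SKYLINES ==
[[33,19],[39,0]]
[[33,19],[41,0]]
[[2,20],[8,0],[33,19],[41,0]]
[[2,20],[8,1],[10,0],[33,19],[41,0]]
[[2,20],[14,0],[33,19],[41,0]]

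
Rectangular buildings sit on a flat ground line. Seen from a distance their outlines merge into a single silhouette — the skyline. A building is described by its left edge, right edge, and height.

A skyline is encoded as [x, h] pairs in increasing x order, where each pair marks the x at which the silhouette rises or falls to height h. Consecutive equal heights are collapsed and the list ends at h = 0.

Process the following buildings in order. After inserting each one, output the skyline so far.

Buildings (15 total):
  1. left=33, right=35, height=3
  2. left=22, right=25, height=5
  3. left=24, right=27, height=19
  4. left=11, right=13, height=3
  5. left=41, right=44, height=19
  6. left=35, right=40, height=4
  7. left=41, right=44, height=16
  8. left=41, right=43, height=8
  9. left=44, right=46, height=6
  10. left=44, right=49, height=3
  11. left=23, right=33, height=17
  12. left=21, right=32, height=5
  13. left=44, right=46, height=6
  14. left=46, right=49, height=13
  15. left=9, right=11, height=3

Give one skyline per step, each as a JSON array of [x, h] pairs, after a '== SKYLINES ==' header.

== SKYLINES ==
[[33,3],[35,0]]
[[22,5],[25,0],[33,3],[35,0]]
[[22,5],[24,19],[27,0],[33,3],[35,0]]
[[11,3],[13,0],[22,5],[24,19],[27,0],[33,3],[35,0]]
[[11,3],[13,0],[22,5],[24,19],[27,0],[33,3],[35,0],[41,19],[44,0]]
[[11,3],[13,0],[22,5],[24,19],[27,0],[33,3],[35,4],[40,0],[41,19],[44,0]]
[[11,3],[13,0],[22,5],[24,19],[27,0],[33,3],[35,4],[40,0],[41,19],[44,0]]
[[11,3],[13,0],[22,5],[24,19],[27,0],[33,3],[35,4],[40,0],[41,19],[44,0]]
[[11,3],[13,0],[22,5],[24,19],[27,0],[33,3],[35,4],[40,0],[41,19],[44,6],[46,0]]
[[11,3],[13,0],[22,5],[24,19],[27,0],[33,3],[35,4],[40,0],[41,19],[44,6],[46,3],[49,0]]
[[11,3],[13,0],[22,5],[23,17],[24,19],[27,17],[33,3],[35,4],[40,0],[41,19],[44,6],[46,3],[49,0]]
[[11,3],[13,0],[21,5],[23,17],[24,19],[27,17],[33,3],[35,4],[40,0],[41,19],[44,6],[46,3],[49,0]]
[[11,3],[13,0],[21,5],[23,17],[24,19],[27,17],[33,3],[35,4],[40,0],[41,19],[44,6],[46,3],[49,0]]
[[11,3],[13,0],[21,5],[23,17],[24,19],[27,17],[33,3],[35,4],[40,0],[41,19],[44,6],[46,13],[49,0]]
[[9,3],[13,0],[21,5],[23,17],[24,19],[27,17],[33,3],[35,4],[40,0],[41,19],[44,6],[46,13],[49,0]]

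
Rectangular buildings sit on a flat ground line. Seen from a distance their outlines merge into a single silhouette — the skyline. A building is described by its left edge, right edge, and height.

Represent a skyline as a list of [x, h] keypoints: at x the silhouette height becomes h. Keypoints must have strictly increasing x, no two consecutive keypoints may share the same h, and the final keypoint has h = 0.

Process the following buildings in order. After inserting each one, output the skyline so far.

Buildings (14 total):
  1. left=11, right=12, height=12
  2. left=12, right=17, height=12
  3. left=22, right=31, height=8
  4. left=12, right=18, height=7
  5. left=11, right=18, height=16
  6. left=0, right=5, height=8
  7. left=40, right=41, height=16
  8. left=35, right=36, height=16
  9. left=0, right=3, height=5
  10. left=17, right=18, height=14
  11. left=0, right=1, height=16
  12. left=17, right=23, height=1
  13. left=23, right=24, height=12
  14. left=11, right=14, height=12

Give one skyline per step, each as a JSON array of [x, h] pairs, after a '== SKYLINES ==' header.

== SKYLINES ==
[[11,12],[12,0]]
[[11,12],[17,0]]
[[11,12],[17,0],[22,8],[31,0]]
[[11,12],[17,7],[18,0],[22,8],[31,0]]
[[11,16],[18,0],[22,8],[31,0]]
[[0,8],[5,0],[11,16],[18,0],[22,8],[31,0]]
[[0,8],[5,0],[11,16],[18,0],[22,8],[31,0],[40,16],[41,0]]
[[0,8],[5,0],[11,16],[18,0],[22,8],[31,0],[35,16],[36,0],[40,16],[41,0]]
[[0,8],[5,0],[11,16],[18,0],[22,8],[31,0],[35,16],[36,0],[40,16],[41,0]]
[[0,8],[5,0],[11,16],[18,0],[22,8],[31,0],[35,16],[36,0],[40,16],[41,0]]
[[0,16],[1,8],[5,0],[11,16],[18,0],[22,8],[31,0],[35,16],[36,0],[40,16],[41,0]]
[[0,16],[1,8],[5,0],[11,16],[18,1],[22,8],[31,0],[35,16],[36,0],[40,16],[41,0]]
[[0,16],[1,8],[5,0],[11,16],[18,1],[22,8],[23,12],[24,8],[31,0],[35,16],[36,0],[40,16],[41,0]]
[[0,16],[1,8],[5,0],[11,16],[18,1],[22,8],[23,12],[24,8],[31,0],[35,16],[36,0],[40,16],[41,0]]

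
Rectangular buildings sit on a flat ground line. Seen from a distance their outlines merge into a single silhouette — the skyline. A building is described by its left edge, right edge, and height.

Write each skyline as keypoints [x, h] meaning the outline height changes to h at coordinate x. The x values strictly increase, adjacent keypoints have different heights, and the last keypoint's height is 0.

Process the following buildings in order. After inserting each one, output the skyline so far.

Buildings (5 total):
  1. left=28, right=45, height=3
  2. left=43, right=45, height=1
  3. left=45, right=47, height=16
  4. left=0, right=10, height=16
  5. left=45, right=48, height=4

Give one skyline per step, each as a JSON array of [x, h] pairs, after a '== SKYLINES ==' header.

== SKYLINES ==
[[28,3],[45,0]]
[[28,3],[45,0]]
[[28,3],[45,16],[47,0]]
[[0,16],[10,0],[28,3],[45,16],[47,0]]
[[0,16],[10,0],[28,3],[45,16],[47,4],[48,0]]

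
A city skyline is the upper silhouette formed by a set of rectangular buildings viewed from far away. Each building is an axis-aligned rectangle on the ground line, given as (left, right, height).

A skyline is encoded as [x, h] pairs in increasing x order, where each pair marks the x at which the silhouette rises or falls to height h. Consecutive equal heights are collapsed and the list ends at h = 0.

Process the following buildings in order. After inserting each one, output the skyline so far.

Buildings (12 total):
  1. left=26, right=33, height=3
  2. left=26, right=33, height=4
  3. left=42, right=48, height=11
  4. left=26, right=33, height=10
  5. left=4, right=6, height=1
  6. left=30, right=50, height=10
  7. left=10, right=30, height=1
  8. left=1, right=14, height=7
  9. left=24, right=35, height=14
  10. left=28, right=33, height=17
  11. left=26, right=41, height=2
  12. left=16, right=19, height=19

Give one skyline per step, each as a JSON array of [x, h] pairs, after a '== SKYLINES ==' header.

== SKYLINES ==
[[26,3],[33,0]]
[[26,4],[33,0]]
[[26,4],[33,0],[42,11],[48,0]]
[[26,10],[33,0],[42,11],[48,0]]
[[4,1],[6,0],[26,10],[33,0],[42,11],[48,0]]
[[4,1],[6,0],[26,10],[42,11],[48,10],[50,0]]
[[4,1],[6,0],[10,1],[26,10],[42,11],[48,10],[50,0]]
[[1,7],[14,1],[26,10],[42,11],[48,10],[50,0]]
[[1,7],[14,1],[24,14],[35,10],[42,11],[48,10],[50,0]]
[[1,7],[14,1],[24,14],[28,17],[33,14],[35,10],[42,11],[48,10],[50,0]]
[[1,7],[14,1],[24,14],[28,17],[33,14],[35,10],[42,11],[48,10],[50,0]]
[[1,7],[14,1],[16,19],[19,1],[24,14],[28,17],[33,14],[35,10],[42,11],[48,10],[50,0]]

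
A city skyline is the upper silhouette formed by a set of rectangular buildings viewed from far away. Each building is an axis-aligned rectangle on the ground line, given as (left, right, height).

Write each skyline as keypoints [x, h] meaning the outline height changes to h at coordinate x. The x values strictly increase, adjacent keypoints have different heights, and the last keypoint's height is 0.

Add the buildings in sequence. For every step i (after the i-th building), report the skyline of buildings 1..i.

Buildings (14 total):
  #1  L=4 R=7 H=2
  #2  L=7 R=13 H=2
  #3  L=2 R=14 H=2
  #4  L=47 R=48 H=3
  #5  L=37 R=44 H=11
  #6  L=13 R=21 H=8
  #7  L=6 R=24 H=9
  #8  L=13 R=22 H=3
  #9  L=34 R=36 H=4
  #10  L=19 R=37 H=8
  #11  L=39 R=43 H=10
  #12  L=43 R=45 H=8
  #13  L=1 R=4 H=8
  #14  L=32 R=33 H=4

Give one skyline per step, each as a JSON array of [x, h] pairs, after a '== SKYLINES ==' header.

== SKYLINES ==
[[4,2],[7,0]]
[[4,2],[13,0]]
[[2,2],[14,0]]
[[2,2],[14,0],[47,3],[48,0]]
[[2,2],[14,0],[37,11],[44,0],[47,3],[48,0]]
[[2,2],[13,8],[21,0],[37,11],[44,0],[47,3],[48,0]]
[[2,2],[6,9],[24,0],[37,11],[44,0],[47,3],[48,0]]
[[2,2],[6,9],[24,0],[37,11],[44,0],[47,3],[48,0]]
[[2,2],[6,9],[24,0],[34,4],[36,0],[37,11],[44,0],[47,3],[48,0]]
[[2,2],[6,9],[24,8],[37,11],[44,0],[47,3],[48,0]]
[[2,2],[6,9],[24,8],[37,11],[44,0],[47,3],[48,0]]
[[2,2],[6,9],[24,8],[37,11],[44,8],[45,0],[47,3],[48,0]]
[[1,8],[4,2],[6,9],[24,8],[37,11],[44,8],[45,0],[47,3],[48,0]]
[[1,8],[4,2],[6,9],[24,8],[37,11],[44,8],[45,0],[47,3],[48,0]]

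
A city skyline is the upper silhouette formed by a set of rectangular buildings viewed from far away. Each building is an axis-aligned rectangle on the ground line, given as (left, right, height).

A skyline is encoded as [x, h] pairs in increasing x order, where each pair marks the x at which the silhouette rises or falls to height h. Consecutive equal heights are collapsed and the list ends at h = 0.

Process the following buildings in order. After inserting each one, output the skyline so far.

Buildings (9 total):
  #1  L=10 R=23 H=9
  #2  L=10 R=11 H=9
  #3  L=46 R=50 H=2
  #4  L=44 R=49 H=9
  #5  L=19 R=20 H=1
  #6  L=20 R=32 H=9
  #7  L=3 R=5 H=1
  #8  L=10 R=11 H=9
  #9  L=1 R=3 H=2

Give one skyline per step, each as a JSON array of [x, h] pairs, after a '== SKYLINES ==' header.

== SKYLINES ==
[[10,9],[23,0]]
[[10,9],[23,0]]
[[10,9],[23,0],[46,2],[50,0]]
[[10,9],[23,0],[44,9],[49,2],[50,0]]
[[10,9],[23,0],[44,9],[49,2],[50,0]]
[[10,9],[32,0],[44,9],[49,2],[50,0]]
[[3,1],[5,0],[10,9],[32,0],[44,9],[49,2],[50,0]]
[[3,1],[5,0],[10,9],[32,0],[44,9],[49,2],[50,0]]
[[1,2],[3,1],[5,0],[10,9],[32,0],[44,9],[49,2],[50,0]]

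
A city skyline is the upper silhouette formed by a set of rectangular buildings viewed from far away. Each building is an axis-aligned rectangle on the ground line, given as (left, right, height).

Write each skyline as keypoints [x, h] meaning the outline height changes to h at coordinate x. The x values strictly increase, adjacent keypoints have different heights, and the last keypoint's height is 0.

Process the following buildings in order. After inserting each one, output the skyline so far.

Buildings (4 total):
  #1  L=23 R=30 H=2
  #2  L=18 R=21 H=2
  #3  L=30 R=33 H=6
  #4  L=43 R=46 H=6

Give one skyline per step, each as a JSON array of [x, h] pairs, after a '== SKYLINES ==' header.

== SKYLINES ==
[[23,2],[30,0]]
[[18,2],[21,0],[23,2],[30,0]]
[[18,2],[21,0],[23,2],[30,6],[33,0]]
[[18,2],[21,0],[23,2],[30,6],[33,0],[43,6],[46,0]]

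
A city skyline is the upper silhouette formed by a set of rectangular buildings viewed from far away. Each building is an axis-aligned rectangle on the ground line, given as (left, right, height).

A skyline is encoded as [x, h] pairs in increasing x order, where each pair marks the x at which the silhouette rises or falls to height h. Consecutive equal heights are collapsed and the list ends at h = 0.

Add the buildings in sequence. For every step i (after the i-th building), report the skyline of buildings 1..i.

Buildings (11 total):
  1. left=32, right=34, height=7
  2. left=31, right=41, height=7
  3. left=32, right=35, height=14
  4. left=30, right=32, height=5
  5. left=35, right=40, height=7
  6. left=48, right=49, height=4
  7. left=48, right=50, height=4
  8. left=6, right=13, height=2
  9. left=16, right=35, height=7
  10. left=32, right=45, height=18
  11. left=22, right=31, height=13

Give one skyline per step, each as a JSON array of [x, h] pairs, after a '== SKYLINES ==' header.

== SKYLINES ==
[[32,7],[34,0]]
[[31,7],[41,0]]
[[31,7],[32,14],[35,7],[41,0]]
[[30,5],[31,7],[32,14],[35,7],[41,0]]
[[30,5],[31,7],[32,14],[35,7],[41,0]]
[[30,5],[31,7],[32,14],[35,7],[41,0],[48,4],[49,0]]
[[30,5],[31,7],[32,14],[35,7],[41,0],[48,4],[50,0]]
[[6,2],[13,0],[30,5],[31,7],[32,14],[35,7],[41,0],[48,4],[50,0]]
[[6,2],[13,0],[16,7],[32,14],[35,7],[41,0],[48,4],[50,0]]
[[6,2],[13,0],[16,7],[32,18],[45,0],[48,4],[50,0]]
[[6,2],[13,0],[16,7],[22,13],[31,7],[32,18],[45,0],[48,4],[50,0]]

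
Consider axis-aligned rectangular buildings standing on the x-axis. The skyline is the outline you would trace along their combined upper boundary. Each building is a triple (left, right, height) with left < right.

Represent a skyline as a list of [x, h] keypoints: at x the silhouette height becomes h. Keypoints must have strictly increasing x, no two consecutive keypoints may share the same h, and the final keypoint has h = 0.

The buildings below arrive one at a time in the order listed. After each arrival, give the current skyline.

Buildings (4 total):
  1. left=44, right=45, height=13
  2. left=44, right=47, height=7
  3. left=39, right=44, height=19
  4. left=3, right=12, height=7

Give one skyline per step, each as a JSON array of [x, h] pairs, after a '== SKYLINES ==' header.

== SKYLINES ==
[[44,13],[45,0]]
[[44,13],[45,7],[47,0]]
[[39,19],[44,13],[45,7],[47,0]]
[[3,7],[12,0],[39,19],[44,13],[45,7],[47,0]]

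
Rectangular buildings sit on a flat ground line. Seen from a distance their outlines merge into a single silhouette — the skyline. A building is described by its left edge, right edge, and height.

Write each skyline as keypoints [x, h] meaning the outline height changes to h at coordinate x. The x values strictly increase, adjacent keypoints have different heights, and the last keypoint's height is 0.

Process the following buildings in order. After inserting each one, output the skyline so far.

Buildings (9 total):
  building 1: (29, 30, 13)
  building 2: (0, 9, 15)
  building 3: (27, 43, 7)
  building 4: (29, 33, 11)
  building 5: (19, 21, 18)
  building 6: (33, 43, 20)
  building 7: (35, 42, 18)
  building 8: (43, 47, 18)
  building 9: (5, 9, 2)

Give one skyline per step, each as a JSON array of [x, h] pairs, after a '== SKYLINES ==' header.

== SKYLINES ==
[[29,13],[30,0]]
[[0,15],[9,0],[29,13],[30,0]]
[[0,15],[9,0],[27,7],[29,13],[30,7],[43,0]]
[[0,15],[9,0],[27,7],[29,13],[30,11],[33,7],[43,0]]
[[0,15],[9,0],[19,18],[21,0],[27,7],[29,13],[30,11],[33,7],[43,0]]
[[0,15],[9,0],[19,18],[21,0],[27,7],[29,13],[30,11],[33,20],[43,0]]
[[0,15],[9,0],[19,18],[21,0],[27,7],[29,13],[30,11],[33,20],[43,0]]
[[0,15],[9,0],[19,18],[21,0],[27,7],[29,13],[30,11],[33,20],[43,18],[47,0]]
[[0,15],[9,0],[19,18],[21,0],[27,7],[29,13],[30,11],[33,20],[43,18],[47,0]]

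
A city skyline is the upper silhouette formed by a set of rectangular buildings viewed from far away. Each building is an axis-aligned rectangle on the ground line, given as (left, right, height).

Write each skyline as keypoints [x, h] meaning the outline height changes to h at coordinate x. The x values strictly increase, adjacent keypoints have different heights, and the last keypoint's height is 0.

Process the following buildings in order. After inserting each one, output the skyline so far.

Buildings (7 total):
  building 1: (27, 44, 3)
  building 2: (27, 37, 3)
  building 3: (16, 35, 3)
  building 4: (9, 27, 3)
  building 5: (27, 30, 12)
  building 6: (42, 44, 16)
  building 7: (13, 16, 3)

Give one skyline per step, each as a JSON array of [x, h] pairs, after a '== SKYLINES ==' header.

== SKYLINES ==
[[27,3],[44,0]]
[[27,3],[44,0]]
[[16,3],[44,0]]
[[9,3],[44,0]]
[[9,3],[27,12],[30,3],[44,0]]
[[9,3],[27,12],[30,3],[42,16],[44,0]]
[[9,3],[27,12],[30,3],[42,16],[44,0]]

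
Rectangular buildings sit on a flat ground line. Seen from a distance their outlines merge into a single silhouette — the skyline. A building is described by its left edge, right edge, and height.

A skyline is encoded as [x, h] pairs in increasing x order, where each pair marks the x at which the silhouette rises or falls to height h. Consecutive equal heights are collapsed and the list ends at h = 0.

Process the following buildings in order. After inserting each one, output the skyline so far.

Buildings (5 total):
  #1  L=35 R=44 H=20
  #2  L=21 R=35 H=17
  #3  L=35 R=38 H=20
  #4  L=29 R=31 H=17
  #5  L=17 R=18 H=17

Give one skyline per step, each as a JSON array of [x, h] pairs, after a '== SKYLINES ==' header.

== SKYLINES ==
[[35,20],[44,0]]
[[21,17],[35,20],[44,0]]
[[21,17],[35,20],[44,0]]
[[21,17],[35,20],[44,0]]
[[17,17],[18,0],[21,17],[35,20],[44,0]]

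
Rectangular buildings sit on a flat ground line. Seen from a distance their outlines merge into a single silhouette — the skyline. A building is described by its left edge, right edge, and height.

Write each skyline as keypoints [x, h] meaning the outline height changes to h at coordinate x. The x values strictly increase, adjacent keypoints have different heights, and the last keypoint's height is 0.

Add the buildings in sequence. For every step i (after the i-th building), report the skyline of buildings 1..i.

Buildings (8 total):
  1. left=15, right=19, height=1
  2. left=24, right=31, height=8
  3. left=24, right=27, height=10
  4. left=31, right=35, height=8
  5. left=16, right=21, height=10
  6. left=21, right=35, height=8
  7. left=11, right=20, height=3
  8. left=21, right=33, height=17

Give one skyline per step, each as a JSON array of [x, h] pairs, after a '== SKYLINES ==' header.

== SKYLINES ==
[[15,1],[19,0]]
[[15,1],[19,0],[24,8],[31,0]]
[[15,1],[19,0],[24,10],[27,8],[31,0]]
[[15,1],[19,0],[24,10],[27,8],[35,0]]
[[15,1],[16,10],[21,0],[24,10],[27,8],[35,0]]
[[15,1],[16,10],[21,8],[24,10],[27,8],[35,0]]
[[11,3],[16,10],[21,8],[24,10],[27,8],[35,0]]
[[11,3],[16,10],[21,17],[33,8],[35,0]]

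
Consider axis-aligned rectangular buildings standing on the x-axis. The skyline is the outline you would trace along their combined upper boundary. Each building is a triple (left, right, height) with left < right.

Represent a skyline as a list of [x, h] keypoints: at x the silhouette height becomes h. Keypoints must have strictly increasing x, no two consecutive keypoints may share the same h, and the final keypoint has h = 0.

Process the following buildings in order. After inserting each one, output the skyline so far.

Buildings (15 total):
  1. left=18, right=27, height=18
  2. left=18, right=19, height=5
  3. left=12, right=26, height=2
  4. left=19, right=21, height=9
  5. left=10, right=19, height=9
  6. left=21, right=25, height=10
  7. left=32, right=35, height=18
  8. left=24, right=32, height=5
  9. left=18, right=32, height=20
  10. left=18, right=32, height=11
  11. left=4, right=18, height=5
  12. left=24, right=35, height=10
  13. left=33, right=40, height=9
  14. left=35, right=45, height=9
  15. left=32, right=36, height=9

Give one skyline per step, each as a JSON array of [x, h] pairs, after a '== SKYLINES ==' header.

== SKYLINES ==
[[18,18],[27,0]]
[[18,18],[27,0]]
[[12,2],[18,18],[27,0]]
[[12,2],[18,18],[27,0]]
[[10,9],[18,18],[27,0]]
[[10,9],[18,18],[27,0]]
[[10,9],[18,18],[27,0],[32,18],[35,0]]
[[10,9],[18,18],[27,5],[32,18],[35,0]]
[[10,9],[18,20],[32,18],[35,0]]
[[10,9],[18,20],[32,18],[35,0]]
[[4,5],[10,9],[18,20],[32,18],[35,0]]
[[4,5],[10,9],[18,20],[32,18],[35,0]]
[[4,5],[10,9],[18,20],[32,18],[35,9],[40,0]]
[[4,5],[10,9],[18,20],[32,18],[35,9],[45,0]]
[[4,5],[10,9],[18,20],[32,18],[35,9],[45,0]]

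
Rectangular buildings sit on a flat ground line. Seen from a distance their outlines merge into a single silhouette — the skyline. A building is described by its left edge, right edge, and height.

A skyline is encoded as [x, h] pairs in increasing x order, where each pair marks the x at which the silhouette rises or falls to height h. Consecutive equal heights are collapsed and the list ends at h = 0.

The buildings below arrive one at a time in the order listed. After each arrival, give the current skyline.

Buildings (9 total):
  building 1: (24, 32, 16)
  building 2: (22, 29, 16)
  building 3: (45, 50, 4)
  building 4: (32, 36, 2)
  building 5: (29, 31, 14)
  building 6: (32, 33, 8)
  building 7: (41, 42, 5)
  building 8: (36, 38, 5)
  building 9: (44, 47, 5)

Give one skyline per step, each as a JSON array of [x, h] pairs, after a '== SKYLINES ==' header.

== SKYLINES ==
[[24,16],[32,0]]
[[22,16],[32,0]]
[[22,16],[32,0],[45,4],[50,0]]
[[22,16],[32,2],[36,0],[45,4],[50,0]]
[[22,16],[32,2],[36,0],[45,4],[50,0]]
[[22,16],[32,8],[33,2],[36,0],[45,4],[50,0]]
[[22,16],[32,8],[33,2],[36,0],[41,5],[42,0],[45,4],[50,0]]
[[22,16],[32,8],[33,2],[36,5],[38,0],[41,5],[42,0],[45,4],[50,0]]
[[22,16],[32,8],[33,2],[36,5],[38,0],[41,5],[42,0],[44,5],[47,4],[50,0]]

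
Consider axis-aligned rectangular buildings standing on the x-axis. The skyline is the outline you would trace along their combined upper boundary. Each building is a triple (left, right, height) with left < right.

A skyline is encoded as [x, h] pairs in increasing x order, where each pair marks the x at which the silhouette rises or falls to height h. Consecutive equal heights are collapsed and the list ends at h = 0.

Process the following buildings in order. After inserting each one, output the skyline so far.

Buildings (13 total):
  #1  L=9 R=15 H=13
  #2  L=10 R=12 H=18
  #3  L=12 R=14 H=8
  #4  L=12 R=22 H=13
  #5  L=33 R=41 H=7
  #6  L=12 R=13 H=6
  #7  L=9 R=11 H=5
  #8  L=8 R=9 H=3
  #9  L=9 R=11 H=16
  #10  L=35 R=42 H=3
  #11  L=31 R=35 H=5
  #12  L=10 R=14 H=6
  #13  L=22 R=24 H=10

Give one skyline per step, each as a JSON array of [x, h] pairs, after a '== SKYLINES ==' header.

== SKYLINES ==
[[9,13],[15,0]]
[[9,13],[10,18],[12,13],[15,0]]
[[9,13],[10,18],[12,13],[15,0]]
[[9,13],[10,18],[12,13],[22,0]]
[[9,13],[10,18],[12,13],[22,0],[33,7],[41,0]]
[[9,13],[10,18],[12,13],[22,0],[33,7],[41,0]]
[[9,13],[10,18],[12,13],[22,0],[33,7],[41,0]]
[[8,3],[9,13],[10,18],[12,13],[22,0],[33,7],[41,0]]
[[8,3],[9,16],[10,18],[12,13],[22,0],[33,7],[41,0]]
[[8,3],[9,16],[10,18],[12,13],[22,0],[33,7],[41,3],[42,0]]
[[8,3],[9,16],[10,18],[12,13],[22,0],[31,5],[33,7],[41,3],[42,0]]
[[8,3],[9,16],[10,18],[12,13],[22,0],[31,5],[33,7],[41,3],[42,0]]
[[8,3],[9,16],[10,18],[12,13],[22,10],[24,0],[31,5],[33,7],[41,3],[42,0]]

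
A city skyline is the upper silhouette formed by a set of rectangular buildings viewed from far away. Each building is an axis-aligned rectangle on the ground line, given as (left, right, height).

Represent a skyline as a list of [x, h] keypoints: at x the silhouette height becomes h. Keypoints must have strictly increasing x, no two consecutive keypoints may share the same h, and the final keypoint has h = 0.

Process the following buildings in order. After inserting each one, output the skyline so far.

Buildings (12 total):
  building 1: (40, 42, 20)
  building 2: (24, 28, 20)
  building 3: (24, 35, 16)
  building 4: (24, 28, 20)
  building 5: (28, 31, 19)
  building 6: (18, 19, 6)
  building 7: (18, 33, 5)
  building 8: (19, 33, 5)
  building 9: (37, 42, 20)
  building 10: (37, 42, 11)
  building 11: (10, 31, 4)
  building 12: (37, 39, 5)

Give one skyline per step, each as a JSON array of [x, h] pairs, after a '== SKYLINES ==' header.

== SKYLINES ==
[[40,20],[42,0]]
[[24,20],[28,0],[40,20],[42,0]]
[[24,20],[28,16],[35,0],[40,20],[42,0]]
[[24,20],[28,16],[35,0],[40,20],[42,0]]
[[24,20],[28,19],[31,16],[35,0],[40,20],[42,0]]
[[18,6],[19,0],[24,20],[28,19],[31,16],[35,0],[40,20],[42,0]]
[[18,6],[19,5],[24,20],[28,19],[31,16],[35,0],[40,20],[42,0]]
[[18,6],[19,5],[24,20],[28,19],[31,16],[35,0],[40,20],[42,0]]
[[18,6],[19,5],[24,20],[28,19],[31,16],[35,0],[37,20],[42,0]]
[[18,6],[19,5],[24,20],[28,19],[31,16],[35,0],[37,20],[42,0]]
[[10,4],[18,6],[19,5],[24,20],[28,19],[31,16],[35,0],[37,20],[42,0]]
[[10,4],[18,6],[19,5],[24,20],[28,19],[31,16],[35,0],[37,20],[42,0]]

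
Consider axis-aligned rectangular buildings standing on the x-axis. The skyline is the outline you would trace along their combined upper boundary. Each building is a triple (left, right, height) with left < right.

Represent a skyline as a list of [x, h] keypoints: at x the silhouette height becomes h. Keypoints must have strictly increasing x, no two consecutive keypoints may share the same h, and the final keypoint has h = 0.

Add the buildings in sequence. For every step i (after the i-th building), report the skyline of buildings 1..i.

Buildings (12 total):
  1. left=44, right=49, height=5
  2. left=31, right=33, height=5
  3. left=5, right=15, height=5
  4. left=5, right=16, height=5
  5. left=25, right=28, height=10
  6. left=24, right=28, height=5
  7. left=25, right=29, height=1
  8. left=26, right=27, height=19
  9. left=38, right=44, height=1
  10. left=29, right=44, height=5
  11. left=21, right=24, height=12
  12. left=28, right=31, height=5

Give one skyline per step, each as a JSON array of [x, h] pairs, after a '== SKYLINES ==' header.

== SKYLINES ==
[[44,5],[49,0]]
[[31,5],[33,0],[44,5],[49,0]]
[[5,5],[15,0],[31,5],[33,0],[44,5],[49,0]]
[[5,5],[16,0],[31,5],[33,0],[44,5],[49,0]]
[[5,5],[16,0],[25,10],[28,0],[31,5],[33,0],[44,5],[49,0]]
[[5,5],[16,0],[24,5],[25,10],[28,0],[31,5],[33,0],[44,5],[49,0]]
[[5,5],[16,0],[24,5],[25,10],[28,1],[29,0],[31,5],[33,0],[44,5],[49,0]]
[[5,5],[16,0],[24,5],[25,10],[26,19],[27,10],[28,1],[29,0],[31,5],[33,0],[44,5],[49,0]]
[[5,5],[16,0],[24,5],[25,10],[26,19],[27,10],[28,1],[29,0],[31,5],[33,0],[38,1],[44,5],[49,0]]
[[5,5],[16,0],[24,5],[25,10],[26,19],[27,10],[28,1],[29,5],[49,0]]
[[5,5],[16,0],[21,12],[24,5],[25,10],[26,19],[27,10],[28,1],[29,5],[49,0]]
[[5,5],[16,0],[21,12],[24,5],[25,10],[26,19],[27,10],[28,5],[49,0]]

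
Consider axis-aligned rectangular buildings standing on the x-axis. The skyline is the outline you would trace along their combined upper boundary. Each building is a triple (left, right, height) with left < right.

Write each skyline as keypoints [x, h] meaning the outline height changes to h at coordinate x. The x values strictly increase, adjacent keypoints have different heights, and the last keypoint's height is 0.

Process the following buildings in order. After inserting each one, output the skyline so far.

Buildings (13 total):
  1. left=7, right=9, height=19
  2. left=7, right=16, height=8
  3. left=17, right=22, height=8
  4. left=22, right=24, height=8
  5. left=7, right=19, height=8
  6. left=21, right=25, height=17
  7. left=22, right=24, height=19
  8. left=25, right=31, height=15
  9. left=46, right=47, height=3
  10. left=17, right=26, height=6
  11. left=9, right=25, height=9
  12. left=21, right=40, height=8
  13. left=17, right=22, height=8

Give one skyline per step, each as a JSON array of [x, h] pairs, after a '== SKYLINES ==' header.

== SKYLINES ==
[[7,19],[9,0]]
[[7,19],[9,8],[16,0]]
[[7,19],[9,8],[16,0],[17,8],[22,0]]
[[7,19],[9,8],[16,0],[17,8],[24,0]]
[[7,19],[9,8],[24,0]]
[[7,19],[9,8],[21,17],[25,0]]
[[7,19],[9,8],[21,17],[22,19],[24,17],[25,0]]
[[7,19],[9,8],[21,17],[22,19],[24,17],[25,15],[31,0]]
[[7,19],[9,8],[21,17],[22,19],[24,17],[25,15],[31,0],[46,3],[47,0]]
[[7,19],[9,8],[21,17],[22,19],[24,17],[25,15],[31,0],[46,3],[47,0]]
[[7,19],[9,9],[21,17],[22,19],[24,17],[25,15],[31,0],[46,3],[47,0]]
[[7,19],[9,9],[21,17],[22,19],[24,17],[25,15],[31,8],[40,0],[46,3],[47,0]]
[[7,19],[9,9],[21,17],[22,19],[24,17],[25,15],[31,8],[40,0],[46,3],[47,0]]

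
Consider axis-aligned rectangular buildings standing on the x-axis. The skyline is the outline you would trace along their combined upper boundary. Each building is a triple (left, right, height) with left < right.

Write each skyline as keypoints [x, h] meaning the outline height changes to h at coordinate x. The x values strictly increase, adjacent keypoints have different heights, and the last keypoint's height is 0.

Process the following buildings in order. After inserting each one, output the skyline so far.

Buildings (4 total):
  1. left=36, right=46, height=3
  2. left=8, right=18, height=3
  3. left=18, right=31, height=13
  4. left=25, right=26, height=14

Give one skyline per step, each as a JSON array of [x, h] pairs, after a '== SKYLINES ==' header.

== SKYLINES ==
[[36,3],[46,0]]
[[8,3],[18,0],[36,3],[46,0]]
[[8,3],[18,13],[31,0],[36,3],[46,0]]
[[8,3],[18,13],[25,14],[26,13],[31,0],[36,3],[46,0]]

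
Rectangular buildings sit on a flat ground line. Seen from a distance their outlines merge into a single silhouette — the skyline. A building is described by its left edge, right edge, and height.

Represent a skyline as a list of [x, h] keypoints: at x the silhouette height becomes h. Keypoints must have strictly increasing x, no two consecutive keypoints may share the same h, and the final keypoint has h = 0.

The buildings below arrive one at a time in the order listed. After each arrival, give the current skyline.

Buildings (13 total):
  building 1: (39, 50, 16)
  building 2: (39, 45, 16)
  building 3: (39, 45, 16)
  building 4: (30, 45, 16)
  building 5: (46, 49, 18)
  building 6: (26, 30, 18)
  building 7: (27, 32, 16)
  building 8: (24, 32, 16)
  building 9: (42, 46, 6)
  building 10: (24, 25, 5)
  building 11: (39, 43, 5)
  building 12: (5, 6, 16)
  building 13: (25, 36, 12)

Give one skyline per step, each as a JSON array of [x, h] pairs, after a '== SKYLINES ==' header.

== SKYLINES ==
[[39,16],[50,0]]
[[39,16],[50,0]]
[[39,16],[50,0]]
[[30,16],[50,0]]
[[30,16],[46,18],[49,16],[50,0]]
[[26,18],[30,16],[46,18],[49,16],[50,0]]
[[26,18],[30,16],[46,18],[49,16],[50,0]]
[[24,16],[26,18],[30,16],[46,18],[49,16],[50,0]]
[[24,16],[26,18],[30,16],[46,18],[49,16],[50,0]]
[[24,16],[26,18],[30,16],[46,18],[49,16],[50,0]]
[[24,16],[26,18],[30,16],[46,18],[49,16],[50,0]]
[[5,16],[6,0],[24,16],[26,18],[30,16],[46,18],[49,16],[50,0]]
[[5,16],[6,0],[24,16],[26,18],[30,16],[46,18],[49,16],[50,0]]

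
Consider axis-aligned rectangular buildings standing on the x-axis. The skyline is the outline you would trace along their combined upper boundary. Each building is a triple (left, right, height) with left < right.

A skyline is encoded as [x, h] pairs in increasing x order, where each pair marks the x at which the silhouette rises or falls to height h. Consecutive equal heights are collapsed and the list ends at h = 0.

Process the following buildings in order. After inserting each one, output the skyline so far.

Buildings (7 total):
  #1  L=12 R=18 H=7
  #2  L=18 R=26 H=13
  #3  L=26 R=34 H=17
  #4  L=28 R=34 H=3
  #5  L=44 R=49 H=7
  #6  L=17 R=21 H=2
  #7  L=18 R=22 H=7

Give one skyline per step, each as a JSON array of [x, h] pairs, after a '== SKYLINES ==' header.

== SKYLINES ==
[[12,7],[18,0]]
[[12,7],[18,13],[26,0]]
[[12,7],[18,13],[26,17],[34,0]]
[[12,7],[18,13],[26,17],[34,0]]
[[12,7],[18,13],[26,17],[34,0],[44,7],[49,0]]
[[12,7],[18,13],[26,17],[34,0],[44,7],[49,0]]
[[12,7],[18,13],[26,17],[34,0],[44,7],[49,0]]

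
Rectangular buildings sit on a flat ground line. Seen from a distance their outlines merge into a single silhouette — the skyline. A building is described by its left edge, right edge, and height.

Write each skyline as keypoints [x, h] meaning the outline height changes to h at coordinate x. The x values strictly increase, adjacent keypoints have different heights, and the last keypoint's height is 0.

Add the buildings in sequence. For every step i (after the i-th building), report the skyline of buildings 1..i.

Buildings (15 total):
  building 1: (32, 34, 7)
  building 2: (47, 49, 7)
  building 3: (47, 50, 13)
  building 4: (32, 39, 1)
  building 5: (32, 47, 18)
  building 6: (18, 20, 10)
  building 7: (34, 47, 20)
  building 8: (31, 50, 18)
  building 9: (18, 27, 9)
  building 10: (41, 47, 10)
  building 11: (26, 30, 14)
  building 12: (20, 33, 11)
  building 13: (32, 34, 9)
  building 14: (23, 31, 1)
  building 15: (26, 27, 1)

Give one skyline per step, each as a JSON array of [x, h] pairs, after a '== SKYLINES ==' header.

== SKYLINES ==
[[32,7],[34,0]]
[[32,7],[34,0],[47,7],[49,0]]
[[32,7],[34,0],[47,13],[50,0]]
[[32,7],[34,1],[39,0],[47,13],[50,0]]
[[32,18],[47,13],[50,0]]
[[18,10],[20,0],[32,18],[47,13],[50,0]]
[[18,10],[20,0],[32,18],[34,20],[47,13],[50,0]]
[[18,10],[20,0],[31,18],[34,20],[47,18],[50,0]]
[[18,10],[20,9],[27,0],[31,18],[34,20],[47,18],[50,0]]
[[18,10],[20,9],[27,0],[31,18],[34,20],[47,18],[50,0]]
[[18,10],[20,9],[26,14],[30,0],[31,18],[34,20],[47,18],[50,0]]
[[18,10],[20,11],[26,14],[30,11],[31,18],[34,20],[47,18],[50,0]]
[[18,10],[20,11],[26,14],[30,11],[31,18],[34,20],[47,18],[50,0]]
[[18,10],[20,11],[26,14],[30,11],[31,18],[34,20],[47,18],[50,0]]
[[18,10],[20,11],[26,14],[30,11],[31,18],[34,20],[47,18],[50,0]]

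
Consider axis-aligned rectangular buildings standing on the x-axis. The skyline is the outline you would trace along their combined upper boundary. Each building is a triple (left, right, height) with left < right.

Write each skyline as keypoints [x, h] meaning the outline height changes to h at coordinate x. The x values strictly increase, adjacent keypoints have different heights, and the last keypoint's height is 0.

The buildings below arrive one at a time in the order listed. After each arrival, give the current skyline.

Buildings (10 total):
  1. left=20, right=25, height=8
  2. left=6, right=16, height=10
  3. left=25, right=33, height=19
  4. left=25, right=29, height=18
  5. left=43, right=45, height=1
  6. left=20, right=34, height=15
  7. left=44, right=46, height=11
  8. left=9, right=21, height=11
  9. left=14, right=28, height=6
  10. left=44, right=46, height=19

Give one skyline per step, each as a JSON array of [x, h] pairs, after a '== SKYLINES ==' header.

== SKYLINES ==
[[20,8],[25,0]]
[[6,10],[16,0],[20,8],[25,0]]
[[6,10],[16,0],[20,8],[25,19],[33,0]]
[[6,10],[16,0],[20,8],[25,19],[33,0]]
[[6,10],[16,0],[20,8],[25,19],[33,0],[43,1],[45,0]]
[[6,10],[16,0],[20,15],[25,19],[33,15],[34,0],[43,1],[45,0]]
[[6,10],[16,0],[20,15],[25,19],[33,15],[34,0],[43,1],[44,11],[46,0]]
[[6,10],[9,11],[20,15],[25,19],[33,15],[34,0],[43,1],[44,11],[46,0]]
[[6,10],[9,11],[20,15],[25,19],[33,15],[34,0],[43,1],[44,11],[46,0]]
[[6,10],[9,11],[20,15],[25,19],[33,15],[34,0],[43,1],[44,19],[46,0]]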